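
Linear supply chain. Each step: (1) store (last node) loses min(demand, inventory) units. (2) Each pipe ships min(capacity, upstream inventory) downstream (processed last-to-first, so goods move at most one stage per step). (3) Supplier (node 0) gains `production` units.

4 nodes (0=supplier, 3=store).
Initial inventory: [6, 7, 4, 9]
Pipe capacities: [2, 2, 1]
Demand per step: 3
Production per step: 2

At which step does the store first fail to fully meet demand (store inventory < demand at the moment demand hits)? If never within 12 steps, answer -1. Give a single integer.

Step 1: demand=3,sold=3 ship[2->3]=1 ship[1->2]=2 ship[0->1]=2 prod=2 -> [6 7 5 7]
Step 2: demand=3,sold=3 ship[2->3]=1 ship[1->2]=2 ship[0->1]=2 prod=2 -> [6 7 6 5]
Step 3: demand=3,sold=3 ship[2->3]=1 ship[1->2]=2 ship[0->1]=2 prod=2 -> [6 7 7 3]
Step 4: demand=3,sold=3 ship[2->3]=1 ship[1->2]=2 ship[0->1]=2 prod=2 -> [6 7 8 1]
Step 5: demand=3,sold=1 ship[2->3]=1 ship[1->2]=2 ship[0->1]=2 prod=2 -> [6 7 9 1]
Step 6: demand=3,sold=1 ship[2->3]=1 ship[1->2]=2 ship[0->1]=2 prod=2 -> [6 7 10 1]
Step 7: demand=3,sold=1 ship[2->3]=1 ship[1->2]=2 ship[0->1]=2 prod=2 -> [6 7 11 1]
Step 8: demand=3,sold=1 ship[2->3]=1 ship[1->2]=2 ship[0->1]=2 prod=2 -> [6 7 12 1]
Step 9: demand=3,sold=1 ship[2->3]=1 ship[1->2]=2 ship[0->1]=2 prod=2 -> [6 7 13 1]
Step 10: demand=3,sold=1 ship[2->3]=1 ship[1->2]=2 ship[0->1]=2 prod=2 -> [6 7 14 1]
Step 11: demand=3,sold=1 ship[2->3]=1 ship[1->2]=2 ship[0->1]=2 prod=2 -> [6 7 15 1]
Step 12: demand=3,sold=1 ship[2->3]=1 ship[1->2]=2 ship[0->1]=2 prod=2 -> [6 7 16 1]
First stockout at step 5

5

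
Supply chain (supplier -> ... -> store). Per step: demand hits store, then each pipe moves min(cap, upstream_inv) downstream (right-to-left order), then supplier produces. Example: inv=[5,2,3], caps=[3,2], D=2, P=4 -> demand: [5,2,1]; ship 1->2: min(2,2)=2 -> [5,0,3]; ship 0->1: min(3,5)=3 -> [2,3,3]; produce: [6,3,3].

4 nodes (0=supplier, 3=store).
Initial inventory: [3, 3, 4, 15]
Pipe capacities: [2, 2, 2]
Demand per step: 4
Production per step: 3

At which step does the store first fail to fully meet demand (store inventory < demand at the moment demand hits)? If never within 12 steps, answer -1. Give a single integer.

Step 1: demand=4,sold=4 ship[2->3]=2 ship[1->2]=2 ship[0->1]=2 prod=3 -> [4 3 4 13]
Step 2: demand=4,sold=4 ship[2->3]=2 ship[1->2]=2 ship[0->1]=2 prod=3 -> [5 3 4 11]
Step 3: demand=4,sold=4 ship[2->3]=2 ship[1->2]=2 ship[0->1]=2 prod=3 -> [6 3 4 9]
Step 4: demand=4,sold=4 ship[2->3]=2 ship[1->2]=2 ship[0->1]=2 prod=3 -> [7 3 4 7]
Step 5: demand=4,sold=4 ship[2->3]=2 ship[1->2]=2 ship[0->1]=2 prod=3 -> [8 3 4 5]
Step 6: demand=4,sold=4 ship[2->3]=2 ship[1->2]=2 ship[0->1]=2 prod=3 -> [9 3 4 3]
Step 7: demand=4,sold=3 ship[2->3]=2 ship[1->2]=2 ship[0->1]=2 prod=3 -> [10 3 4 2]
Step 8: demand=4,sold=2 ship[2->3]=2 ship[1->2]=2 ship[0->1]=2 prod=3 -> [11 3 4 2]
Step 9: demand=4,sold=2 ship[2->3]=2 ship[1->2]=2 ship[0->1]=2 prod=3 -> [12 3 4 2]
Step 10: demand=4,sold=2 ship[2->3]=2 ship[1->2]=2 ship[0->1]=2 prod=3 -> [13 3 4 2]
Step 11: demand=4,sold=2 ship[2->3]=2 ship[1->2]=2 ship[0->1]=2 prod=3 -> [14 3 4 2]
Step 12: demand=4,sold=2 ship[2->3]=2 ship[1->2]=2 ship[0->1]=2 prod=3 -> [15 3 4 2]
First stockout at step 7

7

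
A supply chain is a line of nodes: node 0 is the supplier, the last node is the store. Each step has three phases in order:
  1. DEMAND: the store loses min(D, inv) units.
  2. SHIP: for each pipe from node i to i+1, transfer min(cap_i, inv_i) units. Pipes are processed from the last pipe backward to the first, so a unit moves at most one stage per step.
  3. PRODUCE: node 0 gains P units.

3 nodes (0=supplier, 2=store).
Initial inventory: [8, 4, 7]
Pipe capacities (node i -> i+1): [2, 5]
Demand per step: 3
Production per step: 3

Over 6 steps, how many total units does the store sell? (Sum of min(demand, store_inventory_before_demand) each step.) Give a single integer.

Answer: 18

Derivation:
Step 1: sold=3 (running total=3) -> [9 2 8]
Step 2: sold=3 (running total=6) -> [10 2 7]
Step 3: sold=3 (running total=9) -> [11 2 6]
Step 4: sold=3 (running total=12) -> [12 2 5]
Step 5: sold=3 (running total=15) -> [13 2 4]
Step 6: sold=3 (running total=18) -> [14 2 3]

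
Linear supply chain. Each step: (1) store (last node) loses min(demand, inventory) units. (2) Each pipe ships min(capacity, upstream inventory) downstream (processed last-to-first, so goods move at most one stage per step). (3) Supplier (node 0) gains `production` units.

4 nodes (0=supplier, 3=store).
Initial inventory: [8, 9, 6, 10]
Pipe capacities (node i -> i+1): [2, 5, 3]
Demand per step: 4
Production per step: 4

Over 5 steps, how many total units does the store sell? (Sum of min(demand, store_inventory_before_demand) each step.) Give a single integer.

Step 1: sold=4 (running total=4) -> [10 6 8 9]
Step 2: sold=4 (running total=8) -> [12 3 10 8]
Step 3: sold=4 (running total=12) -> [14 2 10 7]
Step 4: sold=4 (running total=16) -> [16 2 9 6]
Step 5: sold=4 (running total=20) -> [18 2 8 5]

Answer: 20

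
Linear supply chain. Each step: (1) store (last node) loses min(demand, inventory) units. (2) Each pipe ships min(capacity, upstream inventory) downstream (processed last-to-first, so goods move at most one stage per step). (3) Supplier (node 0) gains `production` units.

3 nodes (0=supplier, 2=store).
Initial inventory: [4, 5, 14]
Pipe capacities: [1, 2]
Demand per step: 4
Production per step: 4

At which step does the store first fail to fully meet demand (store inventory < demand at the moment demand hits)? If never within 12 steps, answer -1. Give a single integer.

Step 1: demand=4,sold=4 ship[1->2]=2 ship[0->1]=1 prod=4 -> [7 4 12]
Step 2: demand=4,sold=4 ship[1->2]=2 ship[0->1]=1 prod=4 -> [10 3 10]
Step 3: demand=4,sold=4 ship[1->2]=2 ship[0->1]=1 prod=4 -> [13 2 8]
Step 4: demand=4,sold=4 ship[1->2]=2 ship[0->1]=1 prod=4 -> [16 1 6]
Step 5: demand=4,sold=4 ship[1->2]=1 ship[0->1]=1 prod=4 -> [19 1 3]
Step 6: demand=4,sold=3 ship[1->2]=1 ship[0->1]=1 prod=4 -> [22 1 1]
Step 7: demand=4,sold=1 ship[1->2]=1 ship[0->1]=1 prod=4 -> [25 1 1]
Step 8: demand=4,sold=1 ship[1->2]=1 ship[0->1]=1 prod=4 -> [28 1 1]
Step 9: demand=4,sold=1 ship[1->2]=1 ship[0->1]=1 prod=4 -> [31 1 1]
Step 10: demand=4,sold=1 ship[1->2]=1 ship[0->1]=1 prod=4 -> [34 1 1]
Step 11: demand=4,sold=1 ship[1->2]=1 ship[0->1]=1 prod=4 -> [37 1 1]
Step 12: demand=4,sold=1 ship[1->2]=1 ship[0->1]=1 prod=4 -> [40 1 1]
First stockout at step 6

6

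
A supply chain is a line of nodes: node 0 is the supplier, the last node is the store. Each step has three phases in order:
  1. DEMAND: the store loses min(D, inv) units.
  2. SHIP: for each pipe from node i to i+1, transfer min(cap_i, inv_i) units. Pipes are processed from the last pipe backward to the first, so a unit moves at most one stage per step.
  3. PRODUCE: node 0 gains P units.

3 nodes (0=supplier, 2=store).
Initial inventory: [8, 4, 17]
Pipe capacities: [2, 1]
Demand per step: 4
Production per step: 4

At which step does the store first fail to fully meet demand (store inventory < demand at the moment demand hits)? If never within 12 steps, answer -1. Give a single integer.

Step 1: demand=4,sold=4 ship[1->2]=1 ship[0->1]=2 prod=4 -> [10 5 14]
Step 2: demand=4,sold=4 ship[1->2]=1 ship[0->1]=2 prod=4 -> [12 6 11]
Step 3: demand=4,sold=4 ship[1->2]=1 ship[0->1]=2 prod=4 -> [14 7 8]
Step 4: demand=4,sold=4 ship[1->2]=1 ship[0->1]=2 prod=4 -> [16 8 5]
Step 5: demand=4,sold=4 ship[1->2]=1 ship[0->1]=2 prod=4 -> [18 9 2]
Step 6: demand=4,sold=2 ship[1->2]=1 ship[0->1]=2 prod=4 -> [20 10 1]
Step 7: demand=4,sold=1 ship[1->2]=1 ship[0->1]=2 prod=4 -> [22 11 1]
Step 8: demand=4,sold=1 ship[1->2]=1 ship[0->1]=2 prod=4 -> [24 12 1]
Step 9: demand=4,sold=1 ship[1->2]=1 ship[0->1]=2 prod=4 -> [26 13 1]
Step 10: demand=4,sold=1 ship[1->2]=1 ship[0->1]=2 prod=4 -> [28 14 1]
Step 11: demand=4,sold=1 ship[1->2]=1 ship[0->1]=2 prod=4 -> [30 15 1]
Step 12: demand=4,sold=1 ship[1->2]=1 ship[0->1]=2 prod=4 -> [32 16 1]
First stockout at step 6

6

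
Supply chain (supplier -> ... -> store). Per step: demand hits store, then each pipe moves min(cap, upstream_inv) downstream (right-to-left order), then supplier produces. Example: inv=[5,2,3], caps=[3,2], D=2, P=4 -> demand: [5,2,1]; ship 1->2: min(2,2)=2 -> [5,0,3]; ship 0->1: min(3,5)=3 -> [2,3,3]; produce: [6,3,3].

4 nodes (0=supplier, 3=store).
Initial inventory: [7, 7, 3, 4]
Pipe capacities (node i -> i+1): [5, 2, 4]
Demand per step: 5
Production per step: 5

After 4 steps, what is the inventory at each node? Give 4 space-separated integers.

Step 1: demand=5,sold=4 ship[2->3]=3 ship[1->2]=2 ship[0->1]=5 prod=5 -> inv=[7 10 2 3]
Step 2: demand=5,sold=3 ship[2->3]=2 ship[1->2]=2 ship[0->1]=5 prod=5 -> inv=[7 13 2 2]
Step 3: demand=5,sold=2 ship[2->3]=2 ship[1->2]=2 ship[0->1]=5 prod=5 -> inv=[7 16 2 2]
Step 4: demand=5,sold=2 ship[2->3]=2 ship[1->2]=2 ship[0->1]=5 prod=5 -> inv=[7 19 2 2]

7 19 2 2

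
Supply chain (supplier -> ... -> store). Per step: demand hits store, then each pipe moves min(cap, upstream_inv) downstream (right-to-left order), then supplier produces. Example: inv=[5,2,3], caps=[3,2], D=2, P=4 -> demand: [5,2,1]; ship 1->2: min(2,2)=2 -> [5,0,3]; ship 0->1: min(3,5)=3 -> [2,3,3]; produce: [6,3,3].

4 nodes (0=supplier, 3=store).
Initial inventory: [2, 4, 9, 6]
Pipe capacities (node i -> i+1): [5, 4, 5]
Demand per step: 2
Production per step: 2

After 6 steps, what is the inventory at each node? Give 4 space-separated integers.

Step 1: demand=2,sold=2 ship[2->3]=5 ship[1->2]=4 ship[0->1]=2 prod=2 -> inv=[2 2 8 9]
Step 2: demand=2,sold=2 ship[2->3]=5 ship[1->2]=2 ship[0->1]=2 prod=2 -> inv=[2 2 5 12]
Step 3: demand=2,sold=2 ship[2->3]=5 ship[1->2]=2 ship[0->1]=2 prod=2 -> inv=[2 2 2 15]
Step 4: demand=2,sold=2 ship[2->3]=2 ship[1->2]=2 ship[0->1]=2 prod=2 -> inv=[2 2 2 15]
Step 5: demand=2,sold=2 ship[2->3]=2 ship[1->2]=2 ship[0->1]=2 prod=2 -> inv=[2 2 2 15]
Step 6: demand=2,sold=2 ship[2->3]=2 ship[1->2]=2 ship[0->1]=2 prod=2 -> inv=[2 2 2 15]

2 2 2 15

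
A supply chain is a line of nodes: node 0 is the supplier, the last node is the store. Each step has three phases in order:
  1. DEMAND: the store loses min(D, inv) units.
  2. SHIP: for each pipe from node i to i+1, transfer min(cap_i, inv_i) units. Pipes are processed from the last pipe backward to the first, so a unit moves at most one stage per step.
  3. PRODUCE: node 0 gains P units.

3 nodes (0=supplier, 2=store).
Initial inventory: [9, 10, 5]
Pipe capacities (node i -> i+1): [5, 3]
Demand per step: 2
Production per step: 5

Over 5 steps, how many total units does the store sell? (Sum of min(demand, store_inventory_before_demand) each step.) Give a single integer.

Step 1: sold=2 (running total=2) -> [9 12 6]
Step 2: sold=2 (running total=4) -> [9 14 7]
Step 3: sold=2 (running total=6) -> [9 16 8]
Step 4: sold=2 (running total=8) -> [9 18 9]
Step 5: sold=2 (running total=10) -> [9 20 10]

Answer: 10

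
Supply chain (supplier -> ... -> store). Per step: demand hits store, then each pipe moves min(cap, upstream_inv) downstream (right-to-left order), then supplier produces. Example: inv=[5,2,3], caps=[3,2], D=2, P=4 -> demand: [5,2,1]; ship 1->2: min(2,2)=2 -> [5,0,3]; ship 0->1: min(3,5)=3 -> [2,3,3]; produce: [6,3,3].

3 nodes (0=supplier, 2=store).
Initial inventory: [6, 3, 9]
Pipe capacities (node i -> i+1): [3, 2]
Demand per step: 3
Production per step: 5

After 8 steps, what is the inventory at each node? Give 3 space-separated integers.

Step 1: demand=3,sold=3 ship[1->2]=2 ship[0->1]=3 prod=5 -> inv=[8 4 8]
Step 2: demand=3,sold=3 ship[1->2]=2 ship[0->1]=3 prod=5 -> inv=[10 5 7]
Step 3: demand=3,sold=3 ship[1->2]=2 ship[0->1]=3 prod=5 -> inv=[12 6 6]
Step 4: demand=3,sold=3 ship[1->2]=2 ship[0->1]=3 prod=5 -> inv=[14 7 5]
Step 5: demand=3,sold=3 ship[1->2]=2 ship[0->1]=3 prod=5 -> inv=[16 8 4]
Step 6: demand=3,sold=3 ship[1->2]=2 ship[0->1]=3 prod=5 -> inv=[18 9 3]
Step 7: demand=3,sold=3 ship[1->2]=2 ship[0->1]=3 prod=5 -> inv=[20 10 2]
Step 8: demand=3,sold=2 ship[1->2]=2 ship[0->1]=3 prod=5 -> inv=[22 11 2]

22 11 2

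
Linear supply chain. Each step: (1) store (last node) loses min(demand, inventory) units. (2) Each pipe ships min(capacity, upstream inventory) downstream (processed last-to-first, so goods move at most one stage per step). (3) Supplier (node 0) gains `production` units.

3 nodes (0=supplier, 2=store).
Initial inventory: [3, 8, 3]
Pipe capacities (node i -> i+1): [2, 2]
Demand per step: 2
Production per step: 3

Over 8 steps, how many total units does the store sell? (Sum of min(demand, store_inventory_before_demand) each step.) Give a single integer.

Step 1: sold=2 (running total=2) -> [4 8 3]
Step 2: sold=2 (running total=4) -> [5 8 3]
Step 3: sold=2 (running total=6) -> [6 8 3]
Step 4: sold=2 (running total=8) -> [7 8 3]
Step 5: sold=2 (running total=10) -> [8 8 3]
Step 6: sold=2 (running total=12) -> [9 8 3]
Step 7: sold=2 (running total=14) -> [10 8 3]
Step 8: sold=2 (running total=16) -> [11 8 3]

Answer: 16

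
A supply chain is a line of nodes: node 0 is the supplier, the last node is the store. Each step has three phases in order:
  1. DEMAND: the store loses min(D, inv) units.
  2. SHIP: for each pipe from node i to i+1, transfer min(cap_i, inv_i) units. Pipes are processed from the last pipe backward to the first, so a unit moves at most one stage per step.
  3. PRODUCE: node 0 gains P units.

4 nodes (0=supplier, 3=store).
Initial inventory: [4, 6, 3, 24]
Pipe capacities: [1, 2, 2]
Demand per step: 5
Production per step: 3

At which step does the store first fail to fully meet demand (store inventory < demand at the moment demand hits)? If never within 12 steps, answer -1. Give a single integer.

Step 1: demand=5,sold=5 ship[2->3]=2 ship[1->2]=2 ship[0->1]=1 prod=3 -> [6 5 3 21]
Step 2: demand=5,sold=5 ship[2->3]=2 ship[1->2]=2 ship[0->1]=1 prod=3 -> [8 4 3 18]
Step 3: demand=5,sold=5 ship[2->3]=2 ship[1->2]=2 ship[0->1]=1 prod=3 -> [10 3 3 15]
Step 4: demand=5,sold=5 ship[2->3]=2 ship[1->2]=2 ship[0->1]=1 prod=3 -> [12 2 3 12]
Step 5: demand=5,sold=5 ship[2->3]=2 ship[1->2]=2 ship[0->1]=1 prod=3 -> [14 1 3 9]
Step 6: demand=5,sold=5 ship[2->3]=2 ship[1->2]=1 ship[0->1]=1 prod=3 -> [16 1 2 6]
Step 7: demand=5,sold=5 ship[2->3]=2 ship[1->2]=1 ship[0->1]=1 prod=3 -> [18 1 1 3]
Step 8: demand=5,sold=3 ship[2->3]=1 ship[1->2]=1 ship[0->1]=1 prod=3 -> [20 1 1 1]
Step 9: demand=5,sold=1 ship[2->3]=1 ship[1->2]=1 ship[0->1]=1 prod=3 -> [22 1 1 1]
Step 10: demand=5,sold=1 ship[2->3]=1 ship[1->2]=1 ship[0->1]=1 prod=3 -> [24 1 1 1]
Step 11: demand=5,sold=1 ship[2->3]=1 ship[1->2]=1 ship[0->1]=1 prod=3 -> [26 1 1 1]
Step 12: demand=5,sold=1 ship[2->3]=1 ship[1->2]=1 ship[0->1]=1 prod=3 -> [28 1 1 1]
First stockout at step 8

8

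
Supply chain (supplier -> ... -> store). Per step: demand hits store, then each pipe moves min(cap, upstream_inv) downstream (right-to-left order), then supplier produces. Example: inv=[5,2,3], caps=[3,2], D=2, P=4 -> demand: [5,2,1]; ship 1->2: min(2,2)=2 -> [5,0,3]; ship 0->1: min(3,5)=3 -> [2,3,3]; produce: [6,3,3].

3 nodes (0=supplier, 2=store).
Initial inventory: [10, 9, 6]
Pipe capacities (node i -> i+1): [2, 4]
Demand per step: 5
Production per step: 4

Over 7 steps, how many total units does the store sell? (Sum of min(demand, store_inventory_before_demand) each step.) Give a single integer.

Answer: 25

Derivation:
Step 1: sold=5 (running total=5) -> [12 7 5]
Step 2: sold=5 (running total=10) -> [14 5 4]
Step 3: sold=4 (running total=14) -> [16 3 4]
Step 4: sold=4 (running total=18) -> [18 2 3]
Step 5: sold=3 (running total=21) -> [20 2 2]
Step 6: sold=2 (running total=23) -> [22 2 2]
Step 7: sold=2 (running total=25) -> [24 2 2]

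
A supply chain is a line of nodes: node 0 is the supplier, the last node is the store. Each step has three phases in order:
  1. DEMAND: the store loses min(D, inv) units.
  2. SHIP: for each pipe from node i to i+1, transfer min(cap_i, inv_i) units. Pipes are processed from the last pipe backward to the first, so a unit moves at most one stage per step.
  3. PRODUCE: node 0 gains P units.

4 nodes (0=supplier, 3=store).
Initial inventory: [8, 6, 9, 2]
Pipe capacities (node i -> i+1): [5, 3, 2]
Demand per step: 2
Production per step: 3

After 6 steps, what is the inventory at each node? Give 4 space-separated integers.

Step 1: demand=2,sold=2 ship[2->3]=2 ship[1->2]=3 ship[0->1]=5 prod=3 -> inv=[6 8 10 2]
Step 2: demand=2,sold=2 ship[2->3]=2 ship[1->2]=3 ship[0->1]=5 prod=3 -> inv=[4 10 11 2]
Step 3: demand=2,sold=2 ship[2->3]=2 ship[1->2]=3 ship[0->1]=4 prod=3 -> inv=[3 11 12 2]
Step 4: demand=2,sold=2 ship[2->3]=2 ship[1->2]=3 ship[0->1]=3 prod=3 -> inv=[3 11 13 2]
Step 5: demand=2,sold=2 ship[2->3]=2 ship[1->2]=3 ship[0->1]=3 prod=3 -> inv=[3 11 14 2]
Step 6: demand=2,sold=2 ship[2->3]=2 ship[1->2]=3 ship[0->1]=3 prod=3 -> inv=[3 11 15 2]

3 11 15 2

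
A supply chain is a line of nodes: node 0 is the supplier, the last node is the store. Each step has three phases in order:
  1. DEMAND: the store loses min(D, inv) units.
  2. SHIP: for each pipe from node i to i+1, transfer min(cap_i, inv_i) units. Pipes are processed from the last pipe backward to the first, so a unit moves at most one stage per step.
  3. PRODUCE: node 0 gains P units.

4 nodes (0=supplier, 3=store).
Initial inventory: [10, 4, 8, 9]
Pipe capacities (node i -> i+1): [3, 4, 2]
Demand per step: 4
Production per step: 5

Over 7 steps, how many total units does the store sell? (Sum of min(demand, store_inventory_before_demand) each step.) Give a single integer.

Step 1: sold=4 (running total=4) -> [12 3 10 7]
Step 2: sold=4 (running total=8) -> [14 3 11 5]
Step 3: sold=4 (running total=12) -> [16 3 12 3]
Step 4: sold=3 (running total=15) -> [18 3 13 2]
Step 5: sold=2 (running total=17) -> [20 3 14 2]
Step 6: sold=2 (running total=19) -> [22 3 15 2]
Step 7: sold=2 (running total=21) -> [24 3 16 2]

Answer: 21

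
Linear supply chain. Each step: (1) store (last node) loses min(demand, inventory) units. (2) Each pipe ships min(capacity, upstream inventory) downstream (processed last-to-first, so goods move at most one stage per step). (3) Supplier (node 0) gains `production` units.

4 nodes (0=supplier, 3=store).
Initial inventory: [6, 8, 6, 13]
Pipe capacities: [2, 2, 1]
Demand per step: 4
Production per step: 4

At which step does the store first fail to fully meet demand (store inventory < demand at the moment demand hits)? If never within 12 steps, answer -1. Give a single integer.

Step 1: demand=4,sold=4 ship[2->3]=1 ship[1->2]=2 ship[0->1]=2 prod=4 -> [8 8 7 10]
Step 2: demand=4,sold=4 ship[2->3]=1 ship[1->2]=2 ship[0->1]=2 prod=4 -> [10 8 8 7]
Step 3: demand=4,sold=4 ship[2->3]=1 ship[1->2]=2 ship[0->1]=2 prod=4 -> [12 8 9 4]
Step 4: demand=4,sold=4 ship[2->3]=1 ship[1->2]=2 ship[0->1]=2 prod=4 -> [14 8 10 1]
Step 5: demand=4,sold=1 ship[2->3]=1 ship[1->2]=2 ship[0->1]=2 prod=4 -> [16 8 11 1]
Step 6: demand=4,sold=1 ship[2->3]=1 ship[1->2]=2 ship[0->1]=2 prod=4 -> [18 8 12 1]
Step 7: demand=4,sold=1 ship[2->3]=1 ship[1->2]=2 ship[0->1]=2 prod=4 -> [20 8 13 1]
Step 8: demand=4,sold=1 ship[2->3]=1 ship[1->2]=2 ship[0->1]=2 prod=4 -> [22 8 14 1]
Step 9: demand=4,sold=1 ship[2->3]=1 ship[1->2]=2 ship[0->1]=2 prod=4 -> [24 8 15 1]
Step 10: demand=4,sold=1 ship[2->3]=1 ship[1->2]=2 ship[0->1]=2 prod=4 -> [26 8 16 1]
Step 11: demand=4,sold=1 ship[2->3]=1 ship[1->2]=2 ship[0->1]=2 prod=4 -> [28 8 17 1]
Step 12: demand=4,sold=1 ship[2->3]=1 ship[1->2]=2 ship[0->1]=2 prod=4 -> [30 8 18 1]
First stockout at step 5

5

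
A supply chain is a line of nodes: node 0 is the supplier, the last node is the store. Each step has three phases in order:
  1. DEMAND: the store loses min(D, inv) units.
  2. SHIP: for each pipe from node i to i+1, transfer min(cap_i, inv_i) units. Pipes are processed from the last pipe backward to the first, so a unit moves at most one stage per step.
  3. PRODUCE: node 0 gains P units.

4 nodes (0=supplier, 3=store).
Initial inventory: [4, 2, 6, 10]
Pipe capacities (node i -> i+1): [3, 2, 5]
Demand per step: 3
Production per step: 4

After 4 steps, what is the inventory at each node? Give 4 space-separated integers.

Step 1: demand=3,sold=3 ship[2->3]=5 ship[1->2]=2 ship[0->1]=3 prod=4 -> inv=[5 3 3 12]
Step 2: demand=3,sold=3 ship[2->3]=3 ship[1->2]=2 ship[0->1]=3 prod=4 -> inv=[6 4 2 12]
Step 3: demand=3,sold=3 ship[2->3]=2 ship[1->2]=2 ship[0->1]=3 prod=4 -> inv=[7 5 2 11]
Step 4: demand=3,sold=3 ship[2->3]=2 ship[1->2]=2 ship[0->1]=3 prod=4 -> inv=[8 6 2 10]

8 6 2 10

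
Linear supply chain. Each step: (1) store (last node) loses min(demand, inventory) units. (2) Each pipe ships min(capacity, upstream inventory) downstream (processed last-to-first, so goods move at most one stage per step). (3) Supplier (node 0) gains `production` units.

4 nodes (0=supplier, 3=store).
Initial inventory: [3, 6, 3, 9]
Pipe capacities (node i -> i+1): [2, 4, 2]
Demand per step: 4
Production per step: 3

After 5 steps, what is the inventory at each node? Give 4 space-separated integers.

Step 1: demand=4,sold=4 ship[2->3]=2 ship[1->2]=4 ship[0->1]=2 prod=3 -> inv=[4 4 5 7]
Step 2: demand=4,sold=4 ship[2->3]=2 ship[1->2]=4 ship[0->1]=2 prod=3 -> inv=[5 2 7 5]
Step 3: demand=4,sold=4 ship[2->3]=2 ship[1->2]=2 ship[0->1]=2 prod=3 -> inv=[6 2 7 3]
Step 4: demand=4,sold=3 ship[2->3]=2 ship[1->2]=2 ship[0->1]=2 prod=3 -> inv=[7 2 7 2]
Step 5: demand=4,sold=2 ship[2->3]=2 ship[1->2]=2 ship[0->1]=2 prod=3 -> inv=[8 2 7 2]

8 2 7 2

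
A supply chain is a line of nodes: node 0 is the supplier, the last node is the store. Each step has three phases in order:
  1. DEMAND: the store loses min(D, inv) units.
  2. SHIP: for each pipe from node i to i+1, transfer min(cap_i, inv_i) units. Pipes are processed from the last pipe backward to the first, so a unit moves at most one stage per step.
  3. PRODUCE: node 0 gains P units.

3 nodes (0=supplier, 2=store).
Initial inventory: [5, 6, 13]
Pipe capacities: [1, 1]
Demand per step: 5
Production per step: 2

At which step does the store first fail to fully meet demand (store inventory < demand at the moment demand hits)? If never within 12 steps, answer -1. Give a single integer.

Step 1: demand=5,sold=5 ship[1->2]=1 ship[0->1]=1 prod=2 -> [6 6 9]
Step 2: demand=5,sold=5 ship[1->2]=1 ship[0->1]=1 prod=2 -> [7 6 5]
Step 3: demand=5,sold=5 ship[1->2]=1 ship[0->1]=1 prod=2 -> [8 6 1]
Step 4: demand=5,sold=1 ship[1->2]=1 ship[0->1]=1 prod=2 -> [9 6 1]
Step 5: demand=5,sold=1 ship[1->2]=1 ship[0->1]=1 prod=2 -> [10 6 1]
Step 6: demand=5,sold=1 ship[1->2]=1 ship[0->1]=1 prod=2 -> [11 6 1]
Step 7: demand=5,sold=1 ship[1->2]=1 ship[0->1]=1 prod=2 -> [12 6 1]
Step 8: demand=5,sold=1 ship[1->2]=1 ship[0->1]=1 prod=2 -> [13 6 1]
Step 9: demand=5,sold=1 ship[1->2]=1 ship[0->1]=1 prod=2 -> [14 6 1]
Step 10: demand=5,sold=1 ship[1->2]=1 ship[0->1]=1 prod=2 -> [15 6 1]
Step 11: demand=5,sold=1 ship[1->2]=1 ship[0->1]=1 prod=2 -> [16 6 1]
Step 12: demand=5,sold=1 ship[1->2]=1 ship[0->1]=1 prod=2 -> [17 6 1]
First stockout at step 4

4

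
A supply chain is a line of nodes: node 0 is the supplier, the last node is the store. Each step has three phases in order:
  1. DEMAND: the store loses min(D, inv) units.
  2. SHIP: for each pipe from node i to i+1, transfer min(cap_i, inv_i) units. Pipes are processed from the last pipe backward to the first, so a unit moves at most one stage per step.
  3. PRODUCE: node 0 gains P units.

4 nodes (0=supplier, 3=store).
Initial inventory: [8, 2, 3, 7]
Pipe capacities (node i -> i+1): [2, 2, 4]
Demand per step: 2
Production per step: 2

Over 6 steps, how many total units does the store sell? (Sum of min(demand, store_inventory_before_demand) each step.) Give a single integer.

Answer: 12

Derivation:
Step 1: sold=2 (running total=2) -> [8 2 2 8]
Step 2: sold=2 (running total=4) -> [8 2 2 8]
Step 3: sold=2 (running total=6) -> [8 2 2 8]
Step 4: sold=2 (running total=8) -> [8 2 2 8]
Step 5: sold=2 (running total=10) -> [8 2 2 8]
Step 6: sold=2 (running total=12) -> [8 2 2 8]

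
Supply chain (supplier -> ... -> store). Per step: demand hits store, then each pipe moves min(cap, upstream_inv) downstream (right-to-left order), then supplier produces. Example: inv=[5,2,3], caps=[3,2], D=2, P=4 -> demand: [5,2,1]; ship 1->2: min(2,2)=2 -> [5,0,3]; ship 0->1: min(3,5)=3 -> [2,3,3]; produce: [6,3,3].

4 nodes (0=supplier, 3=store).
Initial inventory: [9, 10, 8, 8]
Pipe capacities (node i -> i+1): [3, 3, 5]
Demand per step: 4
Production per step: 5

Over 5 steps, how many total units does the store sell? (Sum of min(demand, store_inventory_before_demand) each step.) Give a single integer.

Answer: 20

Derivation:
Step 1: sold=4 (running total=4) -> [11 10 6 9]
Step 2: sold=4 (running total=8) -> [13 10 4 10]
Step 3: sold=4 (running total=12) -> [15 10 3 10]
Step 4: sold=4 (running total=16) -> [17 10 3 9]
Step 5: sold=4 (running total=20) -> [19 10 3 8]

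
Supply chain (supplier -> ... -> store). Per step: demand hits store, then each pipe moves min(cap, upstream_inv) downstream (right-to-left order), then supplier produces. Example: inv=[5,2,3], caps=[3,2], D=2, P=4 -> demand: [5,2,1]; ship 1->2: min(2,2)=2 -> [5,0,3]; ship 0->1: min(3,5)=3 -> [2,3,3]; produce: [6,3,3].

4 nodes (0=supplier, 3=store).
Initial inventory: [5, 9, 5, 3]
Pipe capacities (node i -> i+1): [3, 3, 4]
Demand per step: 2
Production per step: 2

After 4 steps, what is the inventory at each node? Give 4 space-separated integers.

Step 1: demand=2,sold=2 ship[2->3]=4 ship[1->2]=3 ship[0->1]=3 prod=2 -> inv=[4 9 4 5]
Step 2: demand=2,sold=2 ship[2->3]=4 ship[1->2]=3 ship[0->1]=3 prod=2 -> inv=[3 9 3 7]
Step 3: demand=2,sold=2 ship[2->3]=3 ship[1->2]=3 ship[0->1]=3 prod=2 -> inv=[2 9 3 8]
Step 4: demand=2,sold=2 ship[2->3]=3 ship[1->2]=3 ship[0->1]=2 prod=2 -> inv=[2 8 3 9]

2 8 3 9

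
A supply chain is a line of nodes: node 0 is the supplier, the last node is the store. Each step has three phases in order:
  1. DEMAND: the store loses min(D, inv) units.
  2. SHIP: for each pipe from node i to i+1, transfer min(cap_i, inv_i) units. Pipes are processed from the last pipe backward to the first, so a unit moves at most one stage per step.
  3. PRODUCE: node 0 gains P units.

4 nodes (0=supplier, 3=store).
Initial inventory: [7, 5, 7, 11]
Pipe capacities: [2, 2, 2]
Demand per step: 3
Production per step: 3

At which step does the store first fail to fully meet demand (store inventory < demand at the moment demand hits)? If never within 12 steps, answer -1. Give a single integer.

Step 1: demand=3,sold=3 ship[2->3]=2 ship[1->2]=2 ship[0->1]=2 prod=3 -> [8 5 7 10]
Step 2: demand=3,sold=3 ship[2->3]=2 ship[1->2]=2 ship[0->1]=2 prod=3 -> [9 5 7 9]
Step 3: demand=3,sold=3 ship[2->3]=2 ship[1->2]=2 ship[0->1]=2 prod=3 -> [10 5 7 8]
Step 4: demand=3,sold=3 ship[2->3]=2 ship[1->2]=2 ship[0->1]=2 prod=3 -> [11 5 7 7]
Step 5: demand=3,sold=3 ship[2->3]=2 ship[1->2]=2 ship[0->1]=2 prod=3 -> [12 5 7 6]
Step 6: demand=3,sold=3 ship[2->3]=2 ship[1->2]=2 ship[0->1]=2 prod=3 -> [13 5 7 5]
Step 7: demand=3,sold=3 ship[2->3]=2 ship[1->2]=2 ship[0->1]=2 prod=3 -> [14 5 7 4]
Step 8: demand=3,sold=3 ship[2->3]=2 ship[1->2]=2 ship[0->1]=2 prod=3 -> [15 5 7 3]
Step 9: demand=3,sold=3 ship[2->3]=2 ship[1->2]=2 ship[0->1]=2 prod=3 -> [16 5 7 2]
Step 10: demand=3,sold=2 ship[2->3]=2 ship[1->2]=2 ship[0->1]=2 prod=3 -> [17 5 7 2]
Step 11: demand=3,sold=2 ship[2->3]=2 ship[1->2]=2 ship[0->1]=2 prod=3 -> [18 5 7 2]
Step 12: demand=3,sold=2 ship[2->3]=2 ship[1->2]=2 ship[0->1]=2 prod=3 -> [19 5 7 2]
First stockout at step 10

10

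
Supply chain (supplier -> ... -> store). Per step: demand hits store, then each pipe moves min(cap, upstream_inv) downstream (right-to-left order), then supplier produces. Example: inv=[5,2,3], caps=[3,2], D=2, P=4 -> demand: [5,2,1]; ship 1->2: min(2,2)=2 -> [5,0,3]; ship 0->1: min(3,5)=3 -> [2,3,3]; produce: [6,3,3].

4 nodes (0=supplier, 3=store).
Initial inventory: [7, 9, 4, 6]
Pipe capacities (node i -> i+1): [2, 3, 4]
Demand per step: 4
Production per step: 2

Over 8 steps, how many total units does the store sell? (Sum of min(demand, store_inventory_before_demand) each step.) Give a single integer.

Answer: 28

Derivation:
Step 1: sold=4 (running total=4) -> [7 8 3 6]
Step 2: sold=4 (running total=8) -> [7 7 3 5]
Step 3: sold=4 (running total=12) -> [7 6 3 4]
Step 4: sold=4 (running total=16) -> [7 5 3 3]
Step 5: sold=3 (running total=19) -> [7 4 3 3]
Step 6: sold=3 (running total=22) -> [7 3 3 3]
Step 7: sold=3 (running total=25) -> [7 2 3 3]
Step 8: sold=3 (running total=28) -> [7 2 2 3]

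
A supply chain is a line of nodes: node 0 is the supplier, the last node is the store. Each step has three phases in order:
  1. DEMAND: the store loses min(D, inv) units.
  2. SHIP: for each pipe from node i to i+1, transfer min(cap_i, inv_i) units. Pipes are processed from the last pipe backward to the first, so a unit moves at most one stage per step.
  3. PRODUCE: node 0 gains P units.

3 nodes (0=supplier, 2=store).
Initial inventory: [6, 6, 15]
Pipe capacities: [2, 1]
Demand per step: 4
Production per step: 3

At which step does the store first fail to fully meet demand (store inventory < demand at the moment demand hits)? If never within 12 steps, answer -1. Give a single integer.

Step 1: demand=4,sold=4 ship[1->2]=1 ship[0->1]=2 prod=3 -> [7 7 12]
Step 2: demand=4,sold=4 ship[1->2]=1 ship[0->1]=2 prod=3 -> [8 8 9]
Step 3: demand=4,sold=4 ship[1->2]=1 ship[0->1]=2 prod=3 -> [9 9 6]
Step 4: demand=4,sold=4 ship[1->2]=1 ship[0->1]=2 prod=3 -> [10 10 3]
Step 5: demand=4,sold=3 ship[1->2]=1 ship[0->1]=2 prod=3 -> [11 11 1]
Step 6: demand=4,sold=1 ship[1->2]=1 ship[0->1]=2 prod=3 -> [12 12 1]
Step 7: demand=4,sold=1 ship[1->2]=1 ship[0->1]=2 prod=3 -> [13 13 1]
Step 8: demand=4,sold=1 ship[1->2]=1 ship[0->1]=2 prod=3 -> [14 14 1]
Step 9: demand=4,sold=1 ship[1->2]=1 ship[0->1]=2 prod=3 -> [15 15 1]
Step 10: demand=4,sold=1 ship[1->2]=1 ship[0->1]=2 prod=3 -> [16 16 1]
Step 11: demand=4,sold=1 ship[1->2]=1 ship[0->1]=2 prod=3 -> [17 17 1]
Step 12: demand=4,sold=1 ship[1->2]=1 ship[0->1]=2 prod=3 -> [18 18 1]
First stockout at step 5

5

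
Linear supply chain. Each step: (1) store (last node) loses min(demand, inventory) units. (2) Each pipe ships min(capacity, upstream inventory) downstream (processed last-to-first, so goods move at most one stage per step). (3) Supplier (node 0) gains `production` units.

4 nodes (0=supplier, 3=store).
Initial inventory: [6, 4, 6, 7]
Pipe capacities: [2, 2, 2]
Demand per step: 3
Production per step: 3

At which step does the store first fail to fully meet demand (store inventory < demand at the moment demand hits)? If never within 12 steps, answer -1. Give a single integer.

Step 1: demand=3,sold=3 ship[2->3]=2 ship[1->2]=2 ship[0->1]=2 prod=3 -> [7 4 6 6]
Step 2: demand=3,sold=3 ship[2->3]=2 ship[1->2]=2 ship[0->1]=2 prod=3 -> [8 4 6 5]
Step 3: demand=3,sold=3 ship[2->3]=2 ship[1->2]=2 ship[0->1]=2 prod=3 -> [9 4 6 4]
Step 4: demand=3,sold=3 ship[2->3]=2 ship[1->2]=2 ship[0->1]=2 prod=3 -> [10 4 6 3]
Step 5: demand=3,sold=3 ship[2->3]=2 ship[1->2]=2 ship[0->1]=2 prod=3 -> [11 4 6 2]
Step 6: demand=3,sold=2 ship[2->3]=2 ship[1->2]=2 ship[0->1]=2 prod=3 -> [12 4 6 2]
Step 7: demand=3,sold=2 ship[2->3]=2 ship[1->2]=2 ship[0->1]=2 prod=3 -> [13 4 6 2]
Step 8: demand=3,sold=2 ship[2->3]=2 ship[1->2]=2 ship[0->1]=2 prod=3 -> [14 4 6 2]
Step 9: demand=3,sold=2 ship[2->3]=2 ship[1->2]=2 ship[0->1]=2 prod=3 -> [15 4 6 2]
Step 10: demand=3,sold=2 ship[2->3]=2 ship[1->2]=2 ship[0->1]=2 prod=3 -> [16 4 6 2]
Step 11: demand=3,sold=2 ship[2->3]=2 ship[1->2]=2 ship[0->1]=2 prod=3 -> [17 4 6 2]
Step 12: demand=3,sold=2 ship[2->3]=2 ship[1->2]=2 ship[0->1]=2 prod=3 -> [18 4 6 2]
First stockout at step 6

6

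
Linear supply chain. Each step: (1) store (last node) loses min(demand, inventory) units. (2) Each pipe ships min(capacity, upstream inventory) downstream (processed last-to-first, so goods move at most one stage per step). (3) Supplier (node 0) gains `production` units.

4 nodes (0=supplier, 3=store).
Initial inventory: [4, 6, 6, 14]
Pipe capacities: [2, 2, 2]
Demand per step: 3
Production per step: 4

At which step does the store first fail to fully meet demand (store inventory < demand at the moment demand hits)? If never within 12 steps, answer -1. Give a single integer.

Step 1: demand=3,sold=3 ship[2->3]=2 ship[1->2]=2 ship[0->1]=2 prod=4 -> [6 6 6 13]
Step 2: demand=3,sold=3 ship[2->3]=2 ship[1->2]=2 ship[0->1]=2 prod=4 -> [8 6 6 12]
Step 3: demand=3,sold=3 ship[2->3]=2 ship[1->2]=2 ship[0->1]=2 prod=4 -> [10 6 6 11]
Step 4: demand=3,sold=3 ship[2->3]=2 ship[1->2]=2 ship[0->1]=2 prod=4 -> [12 6 6 10]
Step 5: demand=3,sold=3 ship[2->3]=2 ship[1->2]=2 ship[0->1]=2 prod=4 -> [14 6 6 9]
Step 6: demand=3,sold=3 ship[2->3]=2 ship[1->2]=2 ship[0->1]=2 prod=4 -> [16 6 6 8]
Step 7: demand=3,sold=3 ship[2->3]=2 ship[1->2]=2 ship[0->1]=2 prod=4 -> [18 6 6 7]
Step 8: demand=3,sold=3 ship[2->3]=2 ship[1->2]=2 ship[0->1]=2 prod=4 -> [20 6 6 6]
Step 9: demand=3,sold=3 ship[2->3]=2 ship[1->2]=2 ship[0->1]=2 prod=4 -> [22 6 6 5]
Step 10: demand=3,sold=3 ship[2->3]=2 ship[1->2]=2 ship[0->1]=2 prod=4 -> [24 6 6 4]
Step 11: demand=3,sold=3 ship[2->3]=2 ship[1->2]=2 ship[0->1]=2 prod=4 -> [26 6 6 3]
Step 12: demand=3,sold=3 ship[2->3]=2 ship[1->2]=2 ship[0->1]=2 prod=4 -> [28 6 6 2]
No stockout in 12 steps

-1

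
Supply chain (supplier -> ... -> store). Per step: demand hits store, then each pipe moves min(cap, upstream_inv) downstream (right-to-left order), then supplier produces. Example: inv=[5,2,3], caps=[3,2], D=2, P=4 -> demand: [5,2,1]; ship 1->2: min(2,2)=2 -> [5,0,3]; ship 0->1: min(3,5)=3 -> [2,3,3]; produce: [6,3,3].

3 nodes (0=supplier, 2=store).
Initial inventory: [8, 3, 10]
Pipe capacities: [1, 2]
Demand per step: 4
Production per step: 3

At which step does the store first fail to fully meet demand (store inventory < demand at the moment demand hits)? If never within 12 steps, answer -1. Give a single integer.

Step 1: demand=4,sold=4 ship[1->2]=2 ship[0->1]=1 prod=3 -> [10 2 8]
Step 2: demand=4,sold=4 ship[1->2]=2 ship[0->1]=1 prod=3 -> [12 1 6]
Step 3: demand=4,sold=4 ship[1->2]=1 ship[0->1]=1 prod=3 -> [14 1 3]
Step 4: demand=4,sold=3 ship[1->2]=1 ship[0->1]=1 prod=3 -> [16 1 1]
Step 5: demand=4,sold=1 ship[1->2]=1 ship[0->1]=1 prod=3 -> [18 1 1]
Step 6: demand=4,sold=1 ship[1->2]=1 ship[0->1]=1 prod=3 -> [20 1 1]
Step 7: demand=4,sold=1 ship[1->2]=1 ship[0->1]=1 prod=3 -> [22 1 1]
Step 8: demand=4,sold=1 ship[1->2]=1 ship[0->1]=1 prod=3 -> [24 1 1]
Step 9: demand=4,sold=1 ship[1->2]=1 ship[0->1]=1 prod=3 -> [26 1 1]
Step 10: demand=4,sold=1 ship[1->2]=1 ship[0->1]=1 prod=3 -> [28 1 1]
Step 11: demand=4,sold=1 ship[1->2]=1 ship[0->1]=1 prod=3 -> [30 1 1]
Step 12: demand=4,sold=1 ship[1->2]=1 ship[0->1]=1 prod=3 -> [32 1 1]
First stockout at step 4

4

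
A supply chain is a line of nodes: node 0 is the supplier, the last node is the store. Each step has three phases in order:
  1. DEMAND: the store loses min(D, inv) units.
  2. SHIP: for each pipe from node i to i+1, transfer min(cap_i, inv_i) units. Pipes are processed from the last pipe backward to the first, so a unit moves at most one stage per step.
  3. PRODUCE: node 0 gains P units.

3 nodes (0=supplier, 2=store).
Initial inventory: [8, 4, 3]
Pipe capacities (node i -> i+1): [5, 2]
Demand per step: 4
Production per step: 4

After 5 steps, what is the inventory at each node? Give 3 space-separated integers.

Step 1: demand=4,sold=3 ship[1->2]=2 ship[0->1]=5 prod=4 -> inv=[7 7 2]
Step 2: demand=4,sold=2 ship[1->2]=2 ship[0->1]=5 prod=4 -> inv=[6 10 2]
Step 3: demand=4,sold=2 ship[1->2]=2 ship[0->1]=5 prod=4 -> inv=[5 13 2]
Step 4: demand=4,sold=2 ship[1->2]=2 ship[0->1]=5 prod=4 -> inv=[4 16 2]
Step 5: demand=4,sold=2 ship[1->2]=2 ship[0->1]=4 prod=4 -> inv=[4 18 2]

4 18 2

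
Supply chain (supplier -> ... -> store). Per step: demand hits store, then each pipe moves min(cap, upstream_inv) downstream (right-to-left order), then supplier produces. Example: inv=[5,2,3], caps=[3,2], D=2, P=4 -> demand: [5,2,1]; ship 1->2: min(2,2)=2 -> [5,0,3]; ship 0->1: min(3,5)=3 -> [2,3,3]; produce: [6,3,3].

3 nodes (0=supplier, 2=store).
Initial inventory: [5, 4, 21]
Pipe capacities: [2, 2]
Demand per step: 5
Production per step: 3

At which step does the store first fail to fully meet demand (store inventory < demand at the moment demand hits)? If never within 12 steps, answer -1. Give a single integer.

Step 1: demand=5,sold=5 ship[1->2]=2 ship[0->1]=2 prod=3 -> [6 4 18]
Step 2: demand=5,sold=5 ship[1->2]=2 ship[0->1]=2 prod=3 -> [7 4 15]
Step 3: demand=5,sold=5 ship[1->2]=2 ship[0->1]=2 prod=3 -> [8 4 12]
Step 4: demand=5,sold=5 ship[1->2]=2 ship[0->1]=2 prod=3 -> [9 4 9]
Step 5: demand=5,sold=5 ship[1->2]=2 ship[0->1]=2 prod=3 -> [10 4 6]
Step 6: demand=5,sold=5 ship[1->2]=2 ship[0->1]=2 prod=3 -> [11 4 3]
Step 7: demand=5,sold=3 ship[1->2]=2 ship[0->1]=2 prod=3 -> [12 4 2]
Step 8: demand=5,sold=2 ship[1->2]=2 ship[0->1]=2 prod=3 -> [13 4 2]
Step 9: demand=5,sold=2 ship[1->2]=2 ship[0->1]=2 prod=3 -> [14 4 2]
Step 10: demand=5,sold=2 ship[1->2]=2 ship[0->1]=2 prod=3 -> [15 4 2]
Step 11: demand=5,sold=2 ship[1->2]=2 ship[0->1]=2 prod=3 -> [16 4 2]
Step 12: demand=5,sold=2 ship[1->2]=2 ship[0->1]=2 prod=3 -> [17 4 2]
First stockout at step 7

7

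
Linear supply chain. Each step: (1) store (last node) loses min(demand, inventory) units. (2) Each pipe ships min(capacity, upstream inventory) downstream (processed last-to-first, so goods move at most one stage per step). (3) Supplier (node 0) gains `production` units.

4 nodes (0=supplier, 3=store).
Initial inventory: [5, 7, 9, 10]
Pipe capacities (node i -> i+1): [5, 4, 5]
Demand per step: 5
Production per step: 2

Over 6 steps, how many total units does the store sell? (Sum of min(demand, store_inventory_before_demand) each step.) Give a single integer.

Answer: 30

Derivation:
Step 1: sold=5 (running total=5) -> [2 8 8 10]
Step 2: sold=5 (running total=10) -> [2 6 7 10]
Step 3: sold=5 (running total=15) -> [2 4 6 10]
Step 4: sold=5 (running total=20) -> [2 2 5 10]
Step 5: sold=5 (running total=25) -> [2 2 2 10]
Step 6: sold=5 (running total=30) -> [2 2 2 7]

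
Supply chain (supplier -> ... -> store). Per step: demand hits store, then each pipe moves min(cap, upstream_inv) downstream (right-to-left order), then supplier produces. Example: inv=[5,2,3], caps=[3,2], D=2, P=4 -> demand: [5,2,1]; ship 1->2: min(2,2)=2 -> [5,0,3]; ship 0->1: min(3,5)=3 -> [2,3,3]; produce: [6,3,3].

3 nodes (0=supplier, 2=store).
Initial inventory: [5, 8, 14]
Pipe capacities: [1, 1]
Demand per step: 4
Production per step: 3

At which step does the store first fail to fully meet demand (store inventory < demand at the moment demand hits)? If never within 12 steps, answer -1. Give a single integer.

Step 1: demand=4,sold=4 ship[1->2]=1 ship[0->1]=1 prod=3 -> [7 8 11]
Step 2: demand=4,sold=4 ship[1->2]=1 ship[0->1]=1 prod=3 -> [9 8 8]
Step 3: demand=4,sold=4 ship[1->2]=1 ship[0->1]=1 prod=3 -> [11 8 5]
Step 4: demand=4,sold=4 ship[1->2]=1 ship[0->1]=1 prod=3 -> [13 8 2]
Step 5: demand=4,sold=2 ship[1->2]=1 ship[0->1]=1 prod=3 -> [15 8 1]
Step 6: demand=4,sold=1 ship[1->2]=1 ship[0->1]=1 prod=3 -> [17 8 1]
Step 7: demand=4,sold=1 ship[1->2]=1 ship[0->1]=1 prod=3 -> [19 8 1]
Step 8: demand=4,sold=1 ship[1->2]=1 ship[0->1]=1 prod=3 -> [21 8 1]
Step 9: demand=4,sold=1 ship[1->2]=1 ship[0->1]=1 prod=3 -> [23 8 1]
Step 10: demand=4,sold=1 ship[1->2]=1 ship[0->1]=1 prod=3 -> [25 8 1]
Step 11: demand=4,sold=1 ship[1->2]=1 ship[0->1]=1 prod=3 -> [27 8 1]
Step 12: demand=4,sold=1 ship[1->2]=1 ship[0->1]=1 prod=3 -> [29 8 1]
First stockout at step 5

5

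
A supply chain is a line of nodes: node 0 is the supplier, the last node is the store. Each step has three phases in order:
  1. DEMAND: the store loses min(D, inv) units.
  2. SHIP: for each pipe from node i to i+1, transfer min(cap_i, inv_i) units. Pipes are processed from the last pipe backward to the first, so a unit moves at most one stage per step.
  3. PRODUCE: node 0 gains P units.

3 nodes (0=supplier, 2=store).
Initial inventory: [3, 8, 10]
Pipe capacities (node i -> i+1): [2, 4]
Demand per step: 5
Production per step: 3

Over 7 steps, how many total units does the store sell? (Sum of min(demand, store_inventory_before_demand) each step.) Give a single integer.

Answer: 28

Derivation:
Step 1: sold=5 (running total=5) -> [4 6 9]
Step 2: sold=5 (running total=10) -> [5 4 8]
Step 3: sold=5 (running total=15) -> [6 2 7]
Step 4: sold=5 (running total=20) -> [7 2 4]
Step 5: sold=4 (running total=24) -> [8 2 2]
Step 6: sold=2 (running total=26) -> [9 2 2]
Step 7: sold=2 (running total=28) -> [10 2 2]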